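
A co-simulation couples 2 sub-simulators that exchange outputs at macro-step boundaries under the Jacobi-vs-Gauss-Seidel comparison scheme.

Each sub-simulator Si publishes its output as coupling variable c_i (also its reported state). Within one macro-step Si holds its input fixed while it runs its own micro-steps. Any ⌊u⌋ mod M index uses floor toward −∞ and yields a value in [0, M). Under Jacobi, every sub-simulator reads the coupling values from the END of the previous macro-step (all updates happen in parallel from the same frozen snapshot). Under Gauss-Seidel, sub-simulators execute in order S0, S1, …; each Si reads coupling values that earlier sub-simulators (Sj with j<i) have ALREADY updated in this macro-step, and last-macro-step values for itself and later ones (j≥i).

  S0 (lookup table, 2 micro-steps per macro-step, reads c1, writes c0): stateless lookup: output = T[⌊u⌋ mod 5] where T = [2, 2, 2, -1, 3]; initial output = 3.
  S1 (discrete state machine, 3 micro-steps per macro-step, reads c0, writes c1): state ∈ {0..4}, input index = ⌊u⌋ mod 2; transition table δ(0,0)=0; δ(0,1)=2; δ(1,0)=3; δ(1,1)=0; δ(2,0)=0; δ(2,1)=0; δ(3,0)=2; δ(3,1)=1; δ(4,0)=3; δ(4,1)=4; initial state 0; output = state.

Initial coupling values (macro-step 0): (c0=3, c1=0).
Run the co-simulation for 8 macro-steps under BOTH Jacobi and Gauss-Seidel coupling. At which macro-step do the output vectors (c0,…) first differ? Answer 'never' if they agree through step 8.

[Jacobi] macro 1: S0 reads c1=0 → after 2×micro: 2; S1 reads c0=3 → after 3×micro: 2 ⇒ (c0=2, c1=2)
[Jacobi] macro 2: S0 reads c1=2 → after 2×micro: 2; S1 reads c0=2 → after 3×micro: 0 ⇒ (c0=2, c1=0)
[Jacobi] macro 3: S0 reads c1=0 → after 2×micro: 2; S1 reads c0=2 → after 3×micro: 0 ⇒ (c0=2, c1=0)
[Jacobi] macro 4: S0 reads c1=0 → after 2×micro: 2; S1 reads c0=2 → after 3×micro: 0 ⇒ (c0=2, c1=0)
[Jacobi] macro 5: S0 reads c1=0 → after 2×micro: 2; S1 reads c0=2 → after 3×micro: 0 ⇒ (c0=2, c1=0)
[Jacobi] macro 6: S0 reads c1=0 → after 2×micro: 2; S1 reads c0=2 → after 3×micro: 0 ⇒ (c0=2, c1=0)
[Jacobi] macro 7: S0 reads c1=0 → after 2×micro: 2; S1 reads c0=2 → after 3×micro: 0 ⇒ (c0=2, c1=0)
[Jacobi] macro 8: S0 reads c1=0 → after 2×micro: 2; S1 reads c0=2 → after 3×micro: 0 ⇒ (c0=2, c1=0)
[Gauss-Seidel] macro 1: S0 reads c1=0 → after 2×micro: 2; S1 reads c0=2 → after 3×micro: 0 ⇒ (c0=2, c1=0)
[Gauss-Seidel] macro 2: S0 reads c1=0 → after 2×micro: 2; S1 reads c0=2 → after 3×micro: 0 ⇒ (c0=2, c1=0)
[Gauss-Seidel] macro 3: S0 reads c1=0 → after 2×micro: 2; S1 reads c0=2 → after 3×micro: 0 ⇒ (c0=2, c1=0)
[Gauss-Seidel] macro 4: S0 reads c1=0 → after 2×micro: 2; S1 reads c0=2 → after 3×micro: 0 ⇒ (c0=2, c1=0)
[Gauss-Seidel] macro 5: S0 reads c1=0 → after 2×micro: 2; S1 reads c0=2 → after 3×micro: 0 ⇒ (c0=2, c1=0)
[Gauss-Seidel] macro 6: S0 reads c1=0 → after 2×micro: 2; S1 reads c0=2 → after 3×micro: 0 ⇒ (c0=2, c1=0)
[Gauss-Seidel] macro 7: S0 reads c1=0 → after 2×micro: 2; S1 reads c0=2 → after 3×micro: 0 ⇒ (c0=2, c1=0)
[Gauss-Seidel] macro 8: S0 reads c1=0 → after 2×micro: 2; S1 reads c0=2 → after 3×micro: 0 ⇒ (c0=2, c1=0)

first divergence at macro-step: 1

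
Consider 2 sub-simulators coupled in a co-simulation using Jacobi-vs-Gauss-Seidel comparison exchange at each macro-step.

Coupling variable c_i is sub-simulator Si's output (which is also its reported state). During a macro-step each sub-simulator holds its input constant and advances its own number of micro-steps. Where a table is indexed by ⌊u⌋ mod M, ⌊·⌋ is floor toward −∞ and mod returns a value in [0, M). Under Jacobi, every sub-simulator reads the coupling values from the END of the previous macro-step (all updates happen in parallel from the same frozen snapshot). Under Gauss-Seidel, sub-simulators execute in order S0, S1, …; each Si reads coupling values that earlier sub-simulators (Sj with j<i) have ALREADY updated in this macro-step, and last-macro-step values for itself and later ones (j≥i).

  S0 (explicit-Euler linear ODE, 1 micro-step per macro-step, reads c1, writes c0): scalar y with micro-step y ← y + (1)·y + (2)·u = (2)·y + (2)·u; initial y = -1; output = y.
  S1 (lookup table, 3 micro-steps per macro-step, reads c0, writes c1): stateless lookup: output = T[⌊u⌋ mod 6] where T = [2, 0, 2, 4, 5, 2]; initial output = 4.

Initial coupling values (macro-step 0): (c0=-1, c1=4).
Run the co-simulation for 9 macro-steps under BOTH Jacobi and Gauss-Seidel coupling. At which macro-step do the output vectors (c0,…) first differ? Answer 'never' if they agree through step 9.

first divergence at macro-step: 2

[Jacobi] macro 1: S0 reads c1=4 → after 1×micro: 6; S1 reads c0=-1 → after 3×micro: 2 ⇒ (c0=6, c1=2)
[Jacobi] macro 2: S0 reads c1=2 → after 1×micro: 16; S1 reads c0=6 → after 3×micro: 2 ⇒ (c0=16, c1=2)
[Jacobi] macro 3: S0 reads c1=2 → after 1×micro: 36; S1 reads c0=16 → after 3×micro: 5 ⇒ (c0=36, c1=5)
[Jacobi] macro 4: S0 reads c1=5 → after 1×micro: 82; S1 reads c0=36 → after 3×micro: 2 ⇒ (c0=82, c1=2)
[Jacobi] macro 5: S0 reads c1=2 → after 1×micro: 168; S1 reads c0=82 → after 3×micro: 5 ⇒ (c0=168, c1=5)
[Jacobi] macro 6: S0 reads c1=5 → after 1×micro: 346; S1 reads c0=168 → after 3×micro: 2 ⇒ (c0=346, c1=2)
[Jacobi] macro 7: S0 reads c1=2 → after 1×micro: 696; S1 reads c0=346 → after 3×micro: 5 ⇒ (c0=696, c1=5)
[Jacobi] macro 8: S0 reads c1=5 → after 1×micro: 1402; S1 reads c0=696 → after 3×micro: 2 ⇒ (c0=1402, c1=2)
[Jacobi] macro 9: S0 reads c1=2 → after 1×micro: 2808; S1 reads c0=1402 → after 3×micro: 5 ⇒ (c0=2808, c1=5)
[Gauss-Seidel] macro 1: S0 reads c1=4 → after 1×micro: 6; S1 reads c0=6 → after 3×micro: 2 ⇒ (c0=6, c1=2)
[Gauss-Seidel] macro 2: S0 reads c1=2 → after 1×micro: 16; S1 reads c0=16 → after 3×micro: 5 ⇒ (c0=16, c1=5)
[Gauss-Seidel] macro 3: S0 reads c1=5 → after 1×micro: 42; S1 reads c0=42 → after 3×micro: 2 ⇒ (c0=42, c1=2)
[Gauss-Seidel] macro 4: S0 reads c1=2 → after 1×micro: 88; S1 reads c0=88 → after 3×micro: 5 ⇒ (c0=88, c1=5)
[Gauss-Seidel] macro 5: S0 reads c1=5 → after 1×micro: 186; S1 reads c0=186 → after 3×micro: 2 ⇒ (c0=186, c1=2)
[Gauss-Seidel] macro 6: S0 reads c1=2 → after 1×micro: 376; S1 reads c0=376 → after 3×micro: 5 ⇒ (c0=376, c1=5)
[Gauss-Seidel] macro 7: S0 reads c1=5 → after 1×micro: 762; S1 reads c0=762 → after 3×micro: 2 ⇒ (c0=762, c1=2)
[Gauss-Seidel] macro 8: S0 reads c1=2 → after 1×micro: 1528; S1 reads c0=1528 → after 3×micro: 5 ⇒ (c0=1528, c1=5)
[Gauss-Seidel] macro 9: S0 reads c1=5 → after 1×micro: 3066; S1 reads c0=3066 → after 3×micro: 2 ⇒ (c0=3066, c1=2)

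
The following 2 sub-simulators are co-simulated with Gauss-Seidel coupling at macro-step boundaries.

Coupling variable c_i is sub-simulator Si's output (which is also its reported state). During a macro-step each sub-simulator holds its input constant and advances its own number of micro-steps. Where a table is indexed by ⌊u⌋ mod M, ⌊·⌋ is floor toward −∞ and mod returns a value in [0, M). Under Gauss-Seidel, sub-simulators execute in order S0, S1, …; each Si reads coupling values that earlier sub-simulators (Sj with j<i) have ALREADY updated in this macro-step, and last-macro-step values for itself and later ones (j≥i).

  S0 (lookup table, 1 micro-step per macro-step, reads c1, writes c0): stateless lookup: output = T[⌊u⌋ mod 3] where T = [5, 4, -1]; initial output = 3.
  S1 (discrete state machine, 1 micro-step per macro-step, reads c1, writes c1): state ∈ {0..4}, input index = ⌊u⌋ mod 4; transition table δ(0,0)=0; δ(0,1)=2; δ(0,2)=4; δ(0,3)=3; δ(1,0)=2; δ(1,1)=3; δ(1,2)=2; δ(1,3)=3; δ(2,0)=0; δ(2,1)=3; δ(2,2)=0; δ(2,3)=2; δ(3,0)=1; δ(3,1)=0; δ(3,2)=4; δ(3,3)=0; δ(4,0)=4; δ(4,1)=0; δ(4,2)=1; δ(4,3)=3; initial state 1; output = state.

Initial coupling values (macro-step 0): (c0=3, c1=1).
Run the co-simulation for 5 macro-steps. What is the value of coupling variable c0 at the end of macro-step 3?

c0 at macro-step 3 = 5

macro 1: S0 reads c1=1 → after 1×micro: 4; S1 reads c1=1 → after 1×micro: 3 ⇒ (c0=4, c1=3)
macro 2: S0 reads c1=3 → after 1×micro: 5; S1 reads c1=3 → after 1×micro: 0 ⇒ (c0=5, c1=0)
macro 3: S0 reads c1=0 → after 1×micro: 5; S1 reads c1=0 → after 1×micro: 0 ⇒ (c0=5, c1=0)
macro 4: S0 reads c1=0 → after 1×micro: 5; S1 reads c1=0 → after 1×micro: 0 ⇒ (c0=5, c1=0)
macro 5: S0 reads c1=0 → after 1×micro: 5; S1 reads c1=0 → after 1×micro: 0 ⇒ (c0=5, c1=0)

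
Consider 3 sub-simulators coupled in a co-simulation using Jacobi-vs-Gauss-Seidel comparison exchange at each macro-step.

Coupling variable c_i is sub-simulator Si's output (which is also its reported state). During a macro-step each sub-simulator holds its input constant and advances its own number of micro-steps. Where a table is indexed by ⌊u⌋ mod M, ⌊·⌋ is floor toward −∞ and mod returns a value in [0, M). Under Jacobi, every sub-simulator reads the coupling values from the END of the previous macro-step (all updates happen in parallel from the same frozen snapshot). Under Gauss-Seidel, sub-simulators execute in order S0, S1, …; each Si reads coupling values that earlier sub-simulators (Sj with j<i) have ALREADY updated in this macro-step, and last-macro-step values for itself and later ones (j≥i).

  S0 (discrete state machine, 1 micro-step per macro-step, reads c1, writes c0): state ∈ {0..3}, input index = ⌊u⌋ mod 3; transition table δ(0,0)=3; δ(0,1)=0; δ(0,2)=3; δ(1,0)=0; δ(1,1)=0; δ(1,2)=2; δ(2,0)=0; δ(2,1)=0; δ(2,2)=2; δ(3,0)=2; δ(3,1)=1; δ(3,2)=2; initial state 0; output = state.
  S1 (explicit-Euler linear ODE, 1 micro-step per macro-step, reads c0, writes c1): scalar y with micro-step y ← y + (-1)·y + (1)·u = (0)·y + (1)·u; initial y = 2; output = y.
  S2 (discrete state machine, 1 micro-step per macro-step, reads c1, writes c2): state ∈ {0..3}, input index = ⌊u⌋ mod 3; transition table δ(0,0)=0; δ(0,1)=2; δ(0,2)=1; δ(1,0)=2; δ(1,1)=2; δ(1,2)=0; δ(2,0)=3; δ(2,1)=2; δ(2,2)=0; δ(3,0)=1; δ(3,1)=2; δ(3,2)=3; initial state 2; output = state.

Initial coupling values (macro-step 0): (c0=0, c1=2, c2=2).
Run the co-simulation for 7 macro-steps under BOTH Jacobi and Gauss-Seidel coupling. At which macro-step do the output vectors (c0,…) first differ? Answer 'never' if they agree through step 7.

[Jacobi] macro 1: S0 reads c1=2 → after 1×micro: 3; S1 reads c0=0 → after 1×micro: 0; S2 reads c1=2 → after 1×micro: 0 ⇒ (c0=3, c1=0, c2=0)
[Jacobi] macro 2: S0 reads c1=0 → after 1×micro: 2; S1 reads c0=3 → after 1×micro: 3; S2 reads c1=0 → after 1×micro: 0 ⇒ (c0=2, c1=3, c2=0)
[Jacobi] macro 3: S0 reads c1=3 → after 1×micro: 0; S1 reads c0=2 → after 1×micro: 2; S2 reads c1=3 → after 1×micro: 0 ⇒ (c0=0, c1=2, c2=0)
[Jacobi] macro 4: S0 reads c1=2 → after 1×micro: 3; S1 reads c0=0 → after 1×micro: 0; S2 reads c1=2 → after 1×micro: 1 ⇒ (c0=3, c1=0, c2=1)
[Jacobi] macro 5: S0 reads c1=0 → after 1×micro: 2; S1 reads c0=3 → after 1×micro: 3; S2 reads c1=0 → after 1×micro: 2 ⇒ (c0=2, c1=3, c2=2)
[Jacobi] macro 6: S0 reads c1=3 → after 1×micro: 0; S1 reads c0=2 → after 1×micro: 2; S2 reads c1=3 → after 1×micro: 3 ⇒ (c0=0, c1=2, c2=3)
[Jacobi] macro 7: S0 reads c1=2 → after 1×micro: 3; S1 reads c0=0 → after 1×micro: 0; S2 reads c1=2 → after 1×micro: 3 ⇒ (c0=3, c1=0, c2=3)
[Gauss-Seidel] macro 1: S0 reads c1=2 → after 1×micro: 3; S1 reads c0=3 → after 1×micro: 3; S2 reads c1=3 → after 1×micro: 3 ⇒ (c0=3, c1=3, c2=3)
[Gauss-Seidel] macro 2: S0 reads c1=3 → after 1×micro: 2; S1 reads c0=2 → after 1×micro: 2; S2 reads c1=2 → after 1×micro: 3 ⇒ (c0=2, c1=2, c2=3)
[Gauss-Seidel] macro 3: S0 reads c1=2 → after 1×micro: 2; S1 reads c0=2 → after 1×micro: 2; S2 reads c1=2 → after 1×micro: 3 ⇒ (c0=2, c1=2, c2=3)
[Gauss-Seidel] macro 4: S0 reads c1=2 → after 1×micro: 2; S1 reads c0=2 → after 1×micro: 2; S2 reads c1=2 → after 1×micro: 3 ⇒ (c0=2, c1=2, c2=3)
[Gauss-Seidel] macro 5: S0 reads c1=2 → after 1×micro: 2; S1 reads c0=2 → after 1×micro: 2; S2 reads c1=2 → after 1×micro: 3 ⇒ (c0=2, c1=2, c2=3)
[Gauss-Seidel] macro 6: S0 reads c1=2 → after 1×micro: 2; S1 reads c0=2 → after 1×micro: 2; S2 reads c1=2 → after 1×micro: 3 ⇒ (c0=2, c1=2, c2=3)
[Gauss-Seidel] macro 7: S0 reads c1=2 → after 1×micro: 2; S1 reads c0=2 → after 1×micro: 2; S2 reads c1=2 → after 1×micro: 3 ⇒ (c0=2, c1=2, c2=3)

first divergence at macro-step: 1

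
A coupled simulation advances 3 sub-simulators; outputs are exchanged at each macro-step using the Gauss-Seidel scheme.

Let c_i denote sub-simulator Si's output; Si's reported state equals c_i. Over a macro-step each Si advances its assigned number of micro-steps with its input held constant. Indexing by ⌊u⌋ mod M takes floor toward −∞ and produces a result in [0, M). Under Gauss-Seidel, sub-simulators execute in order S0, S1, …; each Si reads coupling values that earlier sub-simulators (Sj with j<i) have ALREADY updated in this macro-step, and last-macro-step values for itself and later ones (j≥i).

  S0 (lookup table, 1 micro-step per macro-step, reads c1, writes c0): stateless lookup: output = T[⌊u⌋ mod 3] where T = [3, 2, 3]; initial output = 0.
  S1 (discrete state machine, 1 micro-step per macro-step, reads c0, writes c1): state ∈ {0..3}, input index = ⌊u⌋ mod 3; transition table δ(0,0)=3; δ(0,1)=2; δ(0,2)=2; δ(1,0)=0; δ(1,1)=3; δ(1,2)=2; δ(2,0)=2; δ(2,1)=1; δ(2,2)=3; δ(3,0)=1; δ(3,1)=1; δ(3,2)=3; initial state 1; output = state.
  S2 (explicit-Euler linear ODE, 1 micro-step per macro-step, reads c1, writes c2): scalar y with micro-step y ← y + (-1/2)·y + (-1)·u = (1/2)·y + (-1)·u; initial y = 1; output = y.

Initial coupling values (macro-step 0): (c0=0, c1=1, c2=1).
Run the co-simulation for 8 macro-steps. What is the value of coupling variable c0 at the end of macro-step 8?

c0 at macro-step 8 = 3

macro 1: S0 reads c1=1 → after 1×micro: 2; S1 reads c0=2 → after 1×micro: 2; S2 reads c1=2 → after 1×micro: -3/2 ⇒ (c0=2, c1=2, c2=-3/2)
macro 2: S0 reads c1=2 → after 1×micro: 3; S1 reads c0=3 → after 1×micro: 2; S2 reads c1=2 → after 1×micro: -11/4 ⇒ (c0=3, c1=2, c2=-11/4)
macro 3: S0 reads c1=2 → after 1×micro: 3; S1 reads c0=3 → after 1×micro: 2; S2 reads c1=2 → after 1×micro: -27/8 ⇒ (c0=3, c1=2, c2=-27/8)
macro 4: S0 reads c1=2 → after 1×micro: 3; S1 reads c0=3 → after 1×micro: 2; S2 reads c1=2 → after 1×micro: -59/16 ⇒ (c0=3, c1=2, c2=-59/16)
macro 5: S0 reads c1=2 → after 1×micro: 3; S1 reads c0=3 → after 1×micro: 2; S2 reads c1=2 → after 1×micro: -123/32 ⇒ (c0=3, c1=2, c2=-123/32)
macro 6: S0 reads c1=2 → after 1×micro: 3; S1 reads c0=3 → after 1×micro: 2; S2 reads c1=2 → after 1×micro: -251/64 ⇒ (c0=3, c1=2, c2=-251/64)
macro 7: S0 reads c1=2 → after 1×micro: 3; S1 reads c0=3 → after 1×micro: 2; S2 reads c1=2 → after 1×micro: -507/128 ⇒ (c0=3, c1=2, c2=-507/128)
macro 8: S0 reads c1=2 → after 1×micro: 3; S1 reads c0=3 → after 1×micro: 2; S2 reads c1=2 → after 1×micro: -1019/256 ⇒ (c0=3, c1=2, c2=-1019/256)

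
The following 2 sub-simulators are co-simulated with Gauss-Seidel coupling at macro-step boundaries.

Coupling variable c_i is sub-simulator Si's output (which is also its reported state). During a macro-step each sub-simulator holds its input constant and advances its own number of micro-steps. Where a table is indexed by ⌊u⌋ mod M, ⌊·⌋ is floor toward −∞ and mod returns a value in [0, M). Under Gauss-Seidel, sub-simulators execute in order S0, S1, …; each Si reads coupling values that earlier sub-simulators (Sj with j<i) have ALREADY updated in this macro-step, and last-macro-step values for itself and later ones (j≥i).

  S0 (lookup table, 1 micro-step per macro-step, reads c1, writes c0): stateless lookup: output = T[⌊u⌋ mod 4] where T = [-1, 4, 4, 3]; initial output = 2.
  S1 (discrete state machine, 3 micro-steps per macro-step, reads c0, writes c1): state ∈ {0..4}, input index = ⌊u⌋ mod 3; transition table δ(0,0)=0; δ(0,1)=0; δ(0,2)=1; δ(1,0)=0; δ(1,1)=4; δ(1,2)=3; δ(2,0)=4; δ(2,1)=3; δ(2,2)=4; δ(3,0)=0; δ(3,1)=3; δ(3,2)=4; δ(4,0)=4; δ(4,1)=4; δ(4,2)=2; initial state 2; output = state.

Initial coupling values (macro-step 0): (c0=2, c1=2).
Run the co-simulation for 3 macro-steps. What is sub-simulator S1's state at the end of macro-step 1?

macro 1: S0 reads c1=2 → after 1×micro: 4; S1 reads c0=4 → after 3×micro: 3 ⇒ (c0=4, c1=3)
macro 2: S0 reads c1=3 → after 1×micro: 3; S1 reads c0=3 → after 3×micro: 0 ⇒ (c0=3, c1=0)
macro 3: S0 reads c1=0 → after 1×micro: -1; S1 reads c0=-1 → after 3×micro: 4 ⇒ (c0=-1, c1=4)

S1 state at macro-step 1 = 3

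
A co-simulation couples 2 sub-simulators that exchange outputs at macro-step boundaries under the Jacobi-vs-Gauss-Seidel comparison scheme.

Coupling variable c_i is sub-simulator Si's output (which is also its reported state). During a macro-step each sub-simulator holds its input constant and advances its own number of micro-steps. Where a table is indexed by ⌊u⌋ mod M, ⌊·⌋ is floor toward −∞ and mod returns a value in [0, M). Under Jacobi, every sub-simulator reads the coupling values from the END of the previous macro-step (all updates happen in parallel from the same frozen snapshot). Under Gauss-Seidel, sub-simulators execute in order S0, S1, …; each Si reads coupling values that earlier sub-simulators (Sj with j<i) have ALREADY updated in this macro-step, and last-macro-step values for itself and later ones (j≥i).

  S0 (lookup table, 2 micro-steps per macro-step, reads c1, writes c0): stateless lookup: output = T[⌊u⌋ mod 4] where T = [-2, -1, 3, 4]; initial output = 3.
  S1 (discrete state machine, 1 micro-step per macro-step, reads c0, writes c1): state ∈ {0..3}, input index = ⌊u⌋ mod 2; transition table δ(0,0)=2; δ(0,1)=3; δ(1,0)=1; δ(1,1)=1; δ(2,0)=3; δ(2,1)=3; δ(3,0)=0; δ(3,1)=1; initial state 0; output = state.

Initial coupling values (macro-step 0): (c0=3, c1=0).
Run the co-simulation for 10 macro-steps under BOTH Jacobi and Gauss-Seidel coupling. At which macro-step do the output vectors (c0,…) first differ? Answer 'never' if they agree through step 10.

[Jacobi] macro 1: S0 reads c1=0 → after 2×micro: -2; S1 reads c0=3 → after 1×micro: 3 ⇒ (c0=-2, c1=3)
[Jacobi] macro 2: S0 reads c1=3 → after 2×micro: 4; S1 reads c0=-2 → after 1×micro: 0 ⇒ (c0=4, c1=0)
[Jacobi] macro 3: S0 reads c1=0 → after 2×micro: -2; S1 reads c0=4 → after 1×micro: 2 ⇒ (c0=-2, c1=2)
[Jacobi] macro 4: S0 reads c1=2 → after 2×micro: 3; S1 reads c0=-2 → after 1×micro: 3 ⇒ (c0=3, c1=3)
[Jacobi] macro 5: S0 reads c1=3 → after 2×micro: 4; S1 reads c0=3 → after 1×micro: 1 ⇒ (c0=4, c1=1)
[Jacobi] macro 6: S0 reads c1=1 → after 2×micro: -1; S1 reads c0=4 → after 1×micro: 1 ⇒ (c0=-1, c1=1)
[Jacobi] macro 7: S0 reads c1=1 → after 2×micro: -1; S1 reads c0=-1 → after 1×micro: 1 ⇒ (c0=-1, c1=1)
[Jacobi] macro 8: S0 reads c1=1 → after 2×micro: -1; S1 reads c0=-1 → after 1×micro: 1 ⇒ (c0=-1, c1=1)
[Jacobi] macro 9: S0 reads c1=1 → after 2×micro: -1; S1 reads c0=-1 → after 1×micro: 1 ⇒ (c0=-1, c1=1)
[Jacobi] macro 10: S0 reads c1=1 → after 2×micro: -1; S1 reads c0=-1 → after 1×micro: 1 ⇒ (c0=-1, c1=1)
[Gauss-Seidel] macro 1: S0 reads c1=0 → after 2×micro: -2; S1 reads c0=-2 → after 1×micro: 2 ⇒ (c0=-2, c1=2)
[Gauss-Seidel] macro 2: S0 reads c1=2 → after 2×micro: 3; S1 reads c0=3 → after 1×micro: 3 ⇒ (c0=3, c1=3)
[Gauss-Seidel] macro 3: S0 reads c1=3 → after 2×micro: 4; S1 reads c0=4 → after 1×micro: 0 ⇒ (c0=4, c1=0)
[Gauss-Seidel] macro 4: S0 reads c1=0 → after 2×micro: -2; S1 reads c0=-2 → after 1×micro: 2 ⇒ (c0=-2, c1=2)
[Gauss-Seidel] macro 5: S0 reads c1=2 → after 2×micro: 3; S1 reads c0=3 → after 1×micro: 3 ⇒ (c0=3, c1=3)
[Gauss-Seidel] macro 6: S0 reads c1=3 → after 2×micro: 4; S1 reads c0=4 → after 1×micro: 0 ⇒ (c0=4, c1=0)
[Gauss-Seidel] macro 7: S0 reads c1=0 → after 2×micro: -2; S1 reads c0=-2 → after 1×micro: 2 ⇒ (c0=-2, c1=2)
[Gauss-Seidel] macro 8: S0 reads c1=2 → after 2×micro: 3; S1 reads c0=3 → after 1×micro: 3 ⇒ (c0=3, c1=3)
[Gauss-Seidel] macro 9: S0 reads c1=3 → after 2×micro: 4; S1 reads c0=4 → after 1×micro: 0 ⇒ (c0=4, c1=0)
[Gauss-Seidel] macro 10: S0 reads c1=0 → after 2×micro: -2; S1 reads c0=-2 → after 1×micro: 2 ⇒ (c0=-2, c1=2)

first divergence at macro-step: 1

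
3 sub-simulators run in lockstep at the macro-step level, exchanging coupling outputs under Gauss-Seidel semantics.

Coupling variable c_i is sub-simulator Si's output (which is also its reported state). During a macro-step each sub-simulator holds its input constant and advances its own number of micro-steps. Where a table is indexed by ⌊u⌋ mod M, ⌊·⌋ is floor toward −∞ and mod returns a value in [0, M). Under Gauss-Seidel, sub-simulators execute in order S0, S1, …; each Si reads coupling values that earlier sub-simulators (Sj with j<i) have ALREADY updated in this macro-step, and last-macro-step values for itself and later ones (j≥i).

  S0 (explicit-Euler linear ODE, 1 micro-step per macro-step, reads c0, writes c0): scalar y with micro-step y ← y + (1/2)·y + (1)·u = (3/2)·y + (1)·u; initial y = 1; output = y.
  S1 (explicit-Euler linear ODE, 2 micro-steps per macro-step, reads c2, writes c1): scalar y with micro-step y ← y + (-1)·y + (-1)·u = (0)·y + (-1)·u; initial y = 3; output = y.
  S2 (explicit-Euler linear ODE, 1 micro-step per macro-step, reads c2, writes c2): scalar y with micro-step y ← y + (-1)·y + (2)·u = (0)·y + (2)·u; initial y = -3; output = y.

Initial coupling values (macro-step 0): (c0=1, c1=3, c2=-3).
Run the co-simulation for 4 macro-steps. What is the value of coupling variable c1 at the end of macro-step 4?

macro 1: S0 reads c0=1 → after 1×micro: 5/2; S1 reads c2=-3 → after 2×micro: 3; S2 reads c2=-3 → after 1×micro: -6 ⇒ (c0=5/2, c1=3, c2=-6)
macro 2: S0 reads c0=5/2 → after 1×micro: 25/4; S1 reads c2=-6 → after 2×micro: 6; S2 reads c2=-6 → after 1×micro: -12 ⇒ (c0=25/4, c1=6, c2=-12)
macro 3: S0 reads c0=25/4 → after 1×micro: 125/8; S1 reads c2=-12 → after 2×micro: 12; S2 reads c2=-12 → after 1×micro: -24 ⇒ (c0=125/8, c1=12, c2=-24)
macro 4: S0 reads c0=125/8 → after 1×micro: 625/16; S1 reads c2=-24 → after 2×micro: 24; S2 reads c2=-24 → after 1×micro: -48 ⇒ (c0=625/16, c1=24, c2=-48)

c1 at macro-step 4 = 24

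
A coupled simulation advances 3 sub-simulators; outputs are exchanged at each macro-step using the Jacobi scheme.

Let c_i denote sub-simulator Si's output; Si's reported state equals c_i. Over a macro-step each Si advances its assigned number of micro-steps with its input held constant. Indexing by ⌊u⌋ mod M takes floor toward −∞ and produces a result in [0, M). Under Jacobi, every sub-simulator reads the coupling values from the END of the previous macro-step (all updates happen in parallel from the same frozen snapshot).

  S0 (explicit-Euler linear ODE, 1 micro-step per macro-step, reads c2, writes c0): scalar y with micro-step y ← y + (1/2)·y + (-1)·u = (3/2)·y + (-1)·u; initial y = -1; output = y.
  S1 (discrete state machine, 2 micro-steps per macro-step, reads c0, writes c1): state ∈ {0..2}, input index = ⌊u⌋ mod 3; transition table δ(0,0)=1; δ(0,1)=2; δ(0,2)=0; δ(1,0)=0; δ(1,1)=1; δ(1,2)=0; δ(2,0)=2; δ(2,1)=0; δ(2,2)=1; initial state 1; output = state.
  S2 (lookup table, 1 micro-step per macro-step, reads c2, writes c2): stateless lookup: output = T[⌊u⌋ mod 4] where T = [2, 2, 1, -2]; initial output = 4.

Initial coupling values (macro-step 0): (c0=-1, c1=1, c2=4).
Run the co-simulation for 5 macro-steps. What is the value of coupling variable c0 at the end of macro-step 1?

macro 1: S0 reads c2=4 → after 1×micro: -11/2; S1 reads c0=-1 → after 2×micro: 0; S2 reads c2=4 → after 1×micro: 2 ⇒ (c0=-11/2, c1=0, c2=2)
macro 2: S0 reads c2=2 → after 1×micro: -41/4; S1 reads c0=-11/2 → after 2×micro: 0; S2 reads c2=2 → after 1×micro: 1 ⇒ (c0=-41/4, c1=0, c2=1)
macro 3: S0 reads c2=1 → after 1×micro: -131/8; S1 reads c0=-41/4 → after 2×micro: 0; S2 reads c2=1 → after 1×micro: 2 ⇒ (c0=-131/8, c1=0, c2=2)
macro 4: S0 reads c2=2 → after 1×micro: -425/16; S1 reads c0=-131/8 → after 2×micro: 0; S2 reads c2=2 → after 1×micro: 1 ⇒ (c0=-425/16, c1=0, c2=1)
macro 5: S0 reads c2=1 → after 1×micro: -1307/32; S1 reads c0=-425/16 → after 2×micro: 0; S2 reads c2=1 → after 1×micro: 2 ⇒ (c0=-1307/32, c1=0, c2=2)

c0 at macro-step 1 = -11/2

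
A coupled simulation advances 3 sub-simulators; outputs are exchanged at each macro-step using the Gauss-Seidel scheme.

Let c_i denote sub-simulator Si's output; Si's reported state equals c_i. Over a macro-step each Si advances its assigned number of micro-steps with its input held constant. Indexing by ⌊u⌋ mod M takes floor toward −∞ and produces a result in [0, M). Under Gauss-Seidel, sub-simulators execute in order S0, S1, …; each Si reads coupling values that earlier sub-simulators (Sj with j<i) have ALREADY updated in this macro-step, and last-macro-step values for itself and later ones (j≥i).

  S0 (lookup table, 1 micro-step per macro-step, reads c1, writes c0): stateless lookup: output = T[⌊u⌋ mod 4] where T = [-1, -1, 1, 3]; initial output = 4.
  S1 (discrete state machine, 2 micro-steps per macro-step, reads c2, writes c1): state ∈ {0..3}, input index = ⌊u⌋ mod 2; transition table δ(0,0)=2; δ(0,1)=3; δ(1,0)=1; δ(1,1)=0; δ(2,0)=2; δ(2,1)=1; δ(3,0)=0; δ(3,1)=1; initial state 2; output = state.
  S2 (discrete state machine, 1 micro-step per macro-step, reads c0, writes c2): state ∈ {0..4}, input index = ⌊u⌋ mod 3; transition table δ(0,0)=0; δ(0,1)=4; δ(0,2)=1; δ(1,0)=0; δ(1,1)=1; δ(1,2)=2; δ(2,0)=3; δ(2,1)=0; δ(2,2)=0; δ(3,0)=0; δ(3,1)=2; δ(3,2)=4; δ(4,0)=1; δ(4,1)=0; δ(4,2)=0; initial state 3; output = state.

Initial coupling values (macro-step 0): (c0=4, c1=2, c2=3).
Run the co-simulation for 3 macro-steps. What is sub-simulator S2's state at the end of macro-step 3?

macro 1: S0 reads c1=2 → after 1×micro: 1; S1 reads c2=3 → after 2×micro: 0; S2 reads c0=1 → after 1×micro: 2 ⇒ (c0=1, c1=0, c2=2)
macro 2: S0 reads c1=0 → after 1×micro: -1; S1 reads c2=2 → after 2×micro: 2; S2 reads c0=-1 → after 1×micro: 0 ⇒ (c0=-1, c1=2, c2=0)
macro 3: S0 reads c1=2 → after 1×micro: 1; S1 reads c2=0 → after 2×micro: 2; S2 reads c0=1 → after 1×micro: 4 ⇒ (c0=1, c1=2, c2=4)

S2 state at macro-step 3 = 4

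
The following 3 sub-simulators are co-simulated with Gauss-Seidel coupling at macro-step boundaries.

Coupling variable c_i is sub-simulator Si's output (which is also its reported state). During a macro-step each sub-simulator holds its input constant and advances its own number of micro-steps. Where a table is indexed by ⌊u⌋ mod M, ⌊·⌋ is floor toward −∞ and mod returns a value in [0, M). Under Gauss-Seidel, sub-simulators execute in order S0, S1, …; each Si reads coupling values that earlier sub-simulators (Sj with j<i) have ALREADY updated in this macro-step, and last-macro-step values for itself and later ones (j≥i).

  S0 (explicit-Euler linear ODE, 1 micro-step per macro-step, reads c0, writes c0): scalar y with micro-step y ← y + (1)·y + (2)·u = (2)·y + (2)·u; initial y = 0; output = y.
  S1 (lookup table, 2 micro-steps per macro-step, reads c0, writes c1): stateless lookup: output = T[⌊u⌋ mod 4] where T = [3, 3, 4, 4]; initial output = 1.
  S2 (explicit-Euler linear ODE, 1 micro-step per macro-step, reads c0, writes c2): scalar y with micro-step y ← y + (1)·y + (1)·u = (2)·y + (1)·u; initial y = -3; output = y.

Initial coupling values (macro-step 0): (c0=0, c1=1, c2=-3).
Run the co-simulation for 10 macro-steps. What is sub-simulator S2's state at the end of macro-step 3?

macro 1: S0 reads c0=0 → after 1×micro: 0; S1 reads c0=0 → after 2×micro: 3; S2 reads c0=0 → after 1×micro: -6 ⇒ (c0=0, c1=3, c2=-6)
macro 2: S0 reads c0=0 → after 1×micro: 0; S1 reads c0=0 → after 2×micro: 3; S2 reads c0=0 → after 1×micro: -12 ⇒ (c0=0, c1=3, c2=-12)
macro 3: S0 reads c0=0 → after 1×micro: 0; S1 reads c0=0 → after 2×micro: 3; S2 reads c0=0 → after 1×micro: -24 ⇒ (c0=0, c1=3, c2=-24)
macro 4: S0 reads c0=0 → after 1×micro: 0; S1 reads c0=0 → after 2×micro: 3; S2 reads c0=0 → after 1×micro: -48 ⇒ (c0=0, c1=3, c2=-48)
macro 5: S0 reads c0=0 → after 1×micro: 0; S1 reads c0=0 → after 2×micro: 3; S2 reads c0=0 → after 1×micro: -96 ⇒ (c0=0, c1=3, c2=-96)
macro 6: S0 reads c0=0 → after 1×micro: 0; S1 reads c0=0 → after 2×micro: 3; S2 reads c0=0 → after 1×micro: -192 ⇒ (c0=0, c1=3, c2=-192)
macro 7: S0 reads c0=0 → after 1×micro: 0; S1 reads c0=0 → after 2×micro: 3; S2 reads c0=0 → after 1×micro: -384 ⇒ (c0=0, c1=3, c2=-384)
macro 8: S0 reads c0=0 → after 1×micro: 0; S1 reads c0=0 → after 2×micro: 3; S2 reads c0=0 → after 1×micro: -768 ⇒ (c0=0, c1=3, c2=-768)
macro 9: S0 reads c0=0 → after 1×micro: 0; S1 reads c0=0 → after 2×micro: 3; S2 reads c0=0 → after 1×micro: -1536 ⇒ (c0=0, c1=3, c2=-1536)
macro 10: S0 reads c0=0 → after 1×micro: 0; S1 reads c0=0 → after 2×micro: 3; S2 reads c0=0 → after 1×micro: -3072 ⇒ (c0=0, c1=3, c2=-3072)

S2 state at macro-step 3 = -24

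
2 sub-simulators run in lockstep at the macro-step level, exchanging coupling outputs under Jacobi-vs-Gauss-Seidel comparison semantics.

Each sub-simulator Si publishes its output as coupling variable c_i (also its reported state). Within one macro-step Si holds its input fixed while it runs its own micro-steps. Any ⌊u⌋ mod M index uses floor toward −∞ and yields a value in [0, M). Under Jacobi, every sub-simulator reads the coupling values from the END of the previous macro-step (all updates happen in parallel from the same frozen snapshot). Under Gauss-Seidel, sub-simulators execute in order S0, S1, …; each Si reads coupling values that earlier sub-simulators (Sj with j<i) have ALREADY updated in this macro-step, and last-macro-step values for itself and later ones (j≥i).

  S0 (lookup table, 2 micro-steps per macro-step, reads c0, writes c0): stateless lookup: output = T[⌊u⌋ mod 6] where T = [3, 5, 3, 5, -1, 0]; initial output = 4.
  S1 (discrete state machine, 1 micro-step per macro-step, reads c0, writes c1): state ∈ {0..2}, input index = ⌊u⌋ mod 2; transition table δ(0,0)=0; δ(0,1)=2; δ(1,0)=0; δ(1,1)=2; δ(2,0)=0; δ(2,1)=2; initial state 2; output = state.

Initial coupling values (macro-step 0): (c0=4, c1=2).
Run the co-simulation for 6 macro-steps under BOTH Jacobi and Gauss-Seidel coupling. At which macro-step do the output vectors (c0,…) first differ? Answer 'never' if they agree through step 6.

first divergence at macro-step: 1

[Jacobi] macro 1: S0 reads c0=4 → after 2×micro: -1; S1 reads c0=4 → after 1×micro: 0 ⇒ (c0=-1, c1=0)
[Jacobi] macro 2: S0 reads c0=-1 → after 2×micro: 0; S1 reads c0=-1 → after 1×micro: 2 ⇒ (c0=0, c1=2)
[Jacobi] macro 3: S0 reads c0=0 → after 2×micro: 3; S1 reads c0=0 → after 1×micro: 0 ⇒ (c0=3, c1=0)
[Jacobi] macro 4: S0 reads c0=3 → after 2×micro: 5; S1 reads c0=3 → after 1×micro: 2 ⇒ (c0=5, c1=2)
[Jacobi] macro 5: S0 reads c0=5 → after 2×micro: 0; S1 reads c0=5 → after 1×micro: 2 ⇒ (c0=0, c1=2)
[Jacobi] macro 6: S0 reads c0=0 → after 2×micro: 3; S1 reads c0=0 → after 1×micro: 0 ⇒ (c0=3, c1=0)
[Gauss-Seidel] macro 1: S0 reads c0=4 → after 2×micro: -1; S1 reads c0=-1 → after 1×micro: 2 ⇒ (c0=-1, c1=2)
[Gauss-Seidel] macro 2: S0 reads c0=-1 → after 2×micro: 0; S1 reads c0=0 → after 1×micro: 0 ⇒ (c0=0, c1=0)
[Gauss-Seidel] macro 3: S0 reads c0=0 → after 2×micro: 3; S1 reads c0=3 → after 1×micro: 2 ⇒ (c0=3, c1=2)
[Gauss-Seidel] macro 4: S0 reads c0=3 → after 2×micro: 5; S1 reads c0=5 → after 1×micro: 2 ⇒ (c0=5, c1=2)
[Gauss-Seidel] macro 5: S0 reads c0=5 → after 2×micro: 0; S1 reads c0=0 → after 1×micro: 0 ⇒ (c0=0, c1=0)
[Gauss-Seidel] macro 6: S0 reads c0=0 → after 2×micro: 3; S1 reads c0=3 → after 1×micro: 2 ⇒ (c0=3, c1=2)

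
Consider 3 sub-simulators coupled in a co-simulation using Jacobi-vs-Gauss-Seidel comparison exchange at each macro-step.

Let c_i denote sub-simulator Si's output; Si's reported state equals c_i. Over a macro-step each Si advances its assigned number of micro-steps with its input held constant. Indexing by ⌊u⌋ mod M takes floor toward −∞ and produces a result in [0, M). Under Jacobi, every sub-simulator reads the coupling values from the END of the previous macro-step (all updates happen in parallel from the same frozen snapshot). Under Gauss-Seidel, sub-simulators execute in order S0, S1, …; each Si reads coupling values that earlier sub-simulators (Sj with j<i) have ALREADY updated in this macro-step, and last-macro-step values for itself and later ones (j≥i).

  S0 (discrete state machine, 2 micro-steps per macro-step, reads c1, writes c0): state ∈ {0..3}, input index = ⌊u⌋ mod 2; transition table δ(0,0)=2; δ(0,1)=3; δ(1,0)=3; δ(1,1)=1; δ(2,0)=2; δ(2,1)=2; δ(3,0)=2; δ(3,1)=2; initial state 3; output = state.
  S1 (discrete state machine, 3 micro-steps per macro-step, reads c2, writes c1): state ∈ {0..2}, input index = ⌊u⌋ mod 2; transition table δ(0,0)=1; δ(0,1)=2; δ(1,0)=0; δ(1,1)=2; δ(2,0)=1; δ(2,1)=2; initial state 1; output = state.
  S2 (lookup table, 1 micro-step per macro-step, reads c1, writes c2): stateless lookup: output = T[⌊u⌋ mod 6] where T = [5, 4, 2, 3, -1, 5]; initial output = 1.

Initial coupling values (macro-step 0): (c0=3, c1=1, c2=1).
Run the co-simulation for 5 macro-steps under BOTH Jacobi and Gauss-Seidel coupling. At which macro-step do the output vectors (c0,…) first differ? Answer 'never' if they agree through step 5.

first divergence at macro-step: 1

[Jacobi] macro 1: S0 reads c1=1 → after 2×micro: 2; S1 reads c2=1 → after 3×micro: 2; S2 reads c1=1 → after 1×micro: 4 ⇒ (c0=2, c1=2, c2=4)
[Jacobi] macro 2: S0 reads c1=2 → after 2×micro: 2; S1 reads c2=4 → after 3×micro: 1; S2 reads c1=2 → after 1×micro: 2 ⇒ (c0=2, c1=1, c2=2)
[Jacobi] macro 3: S0 reads c1=1 → after 2×micro: 2; S1 reads c2=2 → after 3×micro: 0; S2 reads c1=1 → after 1×micro: 4 ⇒ (c0=2, c1=0, c2=4)
[Jacobi] macro 4: S0 reads c1=0 → after 2×micro: 2; S1 reads c2=4 → after 3×micro: 1; S2 reads c1=0 → after 1×micro: 5 ⇒ (c0=2, c1=1, c2=5)
[Jacobi] macro 5: S0 reads c1=1 → after 2×micro: 2; S1 reads c2=5 → after 3×micro: 2; S2 reads c1=1 → after 1×micro: 4 ⇒ (c0=2, c1=2, c2=4)
[Gauss-Seidel] macro 1: S0 reads c1=1 → after 2×micro: 2; S1 reads c2=1 → after 3×micro: 2; S2 reads c1=2 → after 1×micro: 2 ⇒ (c0=2, c1=2, c2=2)
[Gauss-Seidel] macro 2: S0 reads c1=2 → after 2×micro: 2; S1 reads c2=2 → after 3×micro: 1; S2 reads c1=1 → after 1×micro: 4 ⇒ (c0=2, c1=1, c2=4)
[Gauss-Seidel] macro 3: S0 reads c1=1 → after 2×micro: 2; S1 reads c2=4 → after 3×micro: 0; S2 reads c1=0 → after 1×micro: 5 ⇒ (c0=2, c1=0, c2=5)
[Gauss-Seidel] macro 4: S0 reads c1=0 → after 2×micro: 2; S1 reads c2=5 → after 3×micro: 2; S2 reads c1=2 → after 1×micro: 2 ⇒ (c0=2, c1=2, c2=2)
[Gauss-Seidel] macro 5: S0 reads c1=2 → after 2×micro: 2; S1 reads c2=2 → after 3×micro: 1; S2 reads c1=1 → after 1×micro: 4 ⇒ (c0=2, c1=1, c2=4)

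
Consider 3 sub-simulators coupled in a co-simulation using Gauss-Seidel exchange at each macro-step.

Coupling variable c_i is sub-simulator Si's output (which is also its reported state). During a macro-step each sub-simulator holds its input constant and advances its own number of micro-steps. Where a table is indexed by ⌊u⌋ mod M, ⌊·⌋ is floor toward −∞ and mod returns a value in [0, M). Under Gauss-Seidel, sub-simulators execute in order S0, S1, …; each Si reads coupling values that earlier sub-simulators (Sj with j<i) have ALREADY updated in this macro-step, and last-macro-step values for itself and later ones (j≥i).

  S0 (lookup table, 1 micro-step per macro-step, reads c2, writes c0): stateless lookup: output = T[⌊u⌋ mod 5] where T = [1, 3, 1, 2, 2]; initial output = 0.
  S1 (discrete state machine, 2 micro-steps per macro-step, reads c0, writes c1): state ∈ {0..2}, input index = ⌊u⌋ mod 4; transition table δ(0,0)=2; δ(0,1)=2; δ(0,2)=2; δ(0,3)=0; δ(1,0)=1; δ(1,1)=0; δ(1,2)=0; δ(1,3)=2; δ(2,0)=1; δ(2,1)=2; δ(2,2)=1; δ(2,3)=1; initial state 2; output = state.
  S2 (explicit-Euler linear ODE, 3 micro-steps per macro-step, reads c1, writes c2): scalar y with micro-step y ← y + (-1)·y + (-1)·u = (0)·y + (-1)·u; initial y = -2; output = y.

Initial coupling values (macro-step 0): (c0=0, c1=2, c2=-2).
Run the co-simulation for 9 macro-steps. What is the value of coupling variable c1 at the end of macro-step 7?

c1 at macro-step 7 = 0

macro 1: S0 reads c2=-2 → after 1×micro: 2; S1 reads c0=2 → after 2×micro: 0; S2 reads c1=0 → after 3×micro: 0 ⇒ (c0=2, c1=0, c2=0)
macro 2: S0 reads c2=0 → after 1×micro: 1; S1 reads c0=1 → after 2×micro: 2; S2 reads c1=2 → after 3×micro: -2 ⇒ (c0=1, c1=2, c2=-2)
macro 3: S0 reads c2=-2 → after 1×micro: 2; S1 reads c0=2 → after 2×micro: 0; S2 reads c1=0 → after 3×micro: 0 ⇒ (c0=2, c1=0, c2=0)
macro 4: S0 reads c2=0 → after 1×micro: 1; S1 reads c0=1 → after 2×micro: 2; S2 reads c1=2 → after 3×micro: -2 ⇒ (c0=1, c1=2, c2=-2)
macro 5: S0 reads c2=-2 → after 1×micro: 2; S1 reads c0=2 → after 2×micro: 0; S2 reads c1=0 → after 3×micro: 0 ⇒ (c0=2, c1=0, c2=0)
macro 6: S0 reads c2=0 → after 1×micro: 1; S1 reads c0=1 → after 2×micro: 2; S2 reads c1=2 → after 3×micro: -2 ⇒ (c0=1, c1=2, c2=-2)
macro 7: S0 reads c2=-2 → after 1×micro: 2; S1 reads c0=2 → after 2×micro: 0; S2 reads c1=0 → after 3×micro: 0 ⇒ (c0=2, c1=0, c2=0)
macro 8: S0 reads c2=0 → after 1×micro: 1; S1 reads c0=1 → after 2×micro: 2; S2 reads c1=2 → after 3×micro: -2 ⇒ (c0=1, c1=2, c2=-2)
macro 9: S0 reads c2=-2 → after 1×micro: 2; S1 reads c0=2 → after 2×micro: 0; S2 reads c1=0 → after 3×micro: 0 ⇒ (c0=2, c1=0, c2=0)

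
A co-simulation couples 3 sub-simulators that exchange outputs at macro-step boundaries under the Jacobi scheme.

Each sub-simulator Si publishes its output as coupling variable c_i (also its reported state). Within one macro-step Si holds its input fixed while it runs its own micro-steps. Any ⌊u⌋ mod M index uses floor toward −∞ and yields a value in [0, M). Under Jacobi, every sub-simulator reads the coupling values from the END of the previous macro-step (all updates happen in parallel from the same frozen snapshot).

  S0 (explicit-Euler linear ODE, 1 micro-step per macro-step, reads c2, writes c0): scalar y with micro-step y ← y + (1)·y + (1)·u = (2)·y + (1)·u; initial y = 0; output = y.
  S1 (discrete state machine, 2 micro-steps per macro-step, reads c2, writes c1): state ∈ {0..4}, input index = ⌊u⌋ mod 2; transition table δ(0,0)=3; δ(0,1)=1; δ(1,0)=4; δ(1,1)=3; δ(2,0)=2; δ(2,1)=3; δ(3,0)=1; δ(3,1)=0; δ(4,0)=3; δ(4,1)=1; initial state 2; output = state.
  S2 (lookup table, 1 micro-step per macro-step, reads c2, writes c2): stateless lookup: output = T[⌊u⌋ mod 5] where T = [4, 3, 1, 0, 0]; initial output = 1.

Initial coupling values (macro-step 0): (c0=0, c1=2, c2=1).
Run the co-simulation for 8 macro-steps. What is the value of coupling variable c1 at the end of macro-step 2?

c1 at macro-step 2 = 3

macro 1: S0 reads c2=1 → after 1×micro: 1; S1 reads c2=1 → after 2×micro: 0; S2 reads c2=1 → after 1×micro: 3 ⇒ (c0=1, c1=0, c2=3)
macro 2: S0 reads c2=3 → after 1×micro: 5; S1 reads c2=3 → after 2×micro: 3; S2 reads c2=3 → after 1×micro: 0 ⇒ (c0=5, c1=3, c2=0)
macro 3: S0 reads c2=0 → after 1×micro: 10; S1 reads c2=0 → after 2×micro: 4; S2 reads c2=0 → after 1×micro: 4 ⇒ (c0=10, c1=4, c2=4)
macro 4: S0 reads c2=4 → after 1×micro: 24; S1 reads c2=4 → after 2×micro: 1; S2 reads c2=4 → after 1×micro: 0 ⇒ (c0=24, c1=1, c2=0)
macro 5: S0 reads c2=0 → after 1×micro: 48; S1 reads c2=0 → after 2×micro: 3; S2 reads c2=0 → after 1×micro: 4 ⇒ (c0=48, c1=3, c2=4)
macro 6: S0 reads c2=4 → after 1×micro: 100; S1 reads c2=4 → after 2×micro: 4; S2 reads c2=4 → after 1×micro: 0 ⇒ (c0=100, c1=4, c2=0)
macro 7: S0 reads c2=0 → after 1×micro: 200; S1 reads c2=0 → after 2×micro: 1; S2 reads c2=0 → after 1×micro: 4 ⇒ (c0=200, c1=1, c2=4)
macro 8: S0 reads c2=4 → after 1×micro: 404; S1 reads c2=4 → after 2×micro: 3; S2 reads c2=4 → after 1×micro: 0 ⇒ (c0=404, c1=3, c2=0)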